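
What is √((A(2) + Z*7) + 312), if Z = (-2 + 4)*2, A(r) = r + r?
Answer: 2*√86 ≈ 18.547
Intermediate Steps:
A(r) = 2*r
Z = 4 (Z = 2*2 = 4)
√((A(2) + Z*7) + 312) = √((2*2 + 4*7) + 312) = √((4 + 28) + 312) = √(32 + 312) = √344 = 2*√86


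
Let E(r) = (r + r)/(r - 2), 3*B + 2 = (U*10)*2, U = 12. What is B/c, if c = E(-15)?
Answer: 2023/45 ≈ 44.956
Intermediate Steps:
B = 238/3 (B = -2/3 + ((12*10)*2)/3 = -2/3 + (120*2)/3 = -2/3 + (1/3)*240 = -2/3 + 80 = 238/3 ≈ 79.333)
E(r) = 2*r/(-2 + r) (E(r) = (2*r)/(-2 + r) = 2*r/(-2 + r))
c = 30/17 (c = 2*(-15)/(-2 - 15) = 2*(-15)/(-17) = 2*(-15)*(-1/17) = 30/17 ≈ 1.7647)
B/c = 238/(3*(30/17)) = (238/3)*(17/30) = 2023/45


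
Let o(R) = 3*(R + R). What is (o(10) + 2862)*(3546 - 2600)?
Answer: 2764212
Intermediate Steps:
o(R) = 6*R (o(R) = 3*(2*R) = 6*R)
(o(10) + 2862)*(3546 - 2600) = (6*10 + 2862)*(3546 - 2600) = (60 + 2862)*946 = 2922*946 = 2764212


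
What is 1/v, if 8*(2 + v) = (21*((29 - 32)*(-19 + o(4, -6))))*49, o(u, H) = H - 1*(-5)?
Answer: 2/15431 ≈ 0.00012961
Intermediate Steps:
o(u, H) = 5 + H (o(u, H) = H + 5 = 5 + H)
v = 15431/2 (v = -2 + ((21*((29 - 32)*(-19 + (5 - 6))))*49)/8 = -2 + ((21*(-3*(-19 - 1)))*49)/8 = -2 + ((21*(-3*(-20)))*49)/8 = -2 + ((21*60)*49)/8 = -2 + (1260*49)/8 = -2 + (⅛)*61740 = -2 + 15435/2 = 15431/2 ≈ 7715.5)
1/v = 1/(15431/2) = 2/15431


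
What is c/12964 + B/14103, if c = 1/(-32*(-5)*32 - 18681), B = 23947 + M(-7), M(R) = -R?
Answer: 4211228260913/2479375150812 ≈ 1.6985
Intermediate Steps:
B = 23954 (B = 23947 - 1*(-7) = 23947 + 7 = 23954)
c = -1/13561 (c = 1/(160*32 - 18681) = 1/(5120 - 18681) = 1/(-13561) = -1/13561 ≈ -7.3741e-5)
c/12964 + B/14103 = -1/13561/12964 + 23954/14103 = -1/13561*1/12964 + 23954*(1/14103) = -1/175804804 + 23954/14103 = 4211228260913/2479375150812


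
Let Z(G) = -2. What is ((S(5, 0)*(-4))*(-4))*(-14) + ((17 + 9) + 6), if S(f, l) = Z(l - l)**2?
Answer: -864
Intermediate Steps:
S(f, l) = 4 (S(f, l) = (-2)**2 = 4)
((S(5, 0)*(-4))*(-4))*(-14) + ((17 + 9) + 6) = ((4*(-4))*(-4))*(-14) + ((17 + 9) + 6) = -16*(-4)*(-14) + (26 + 6) = 64*(-14) + 32 = -896 + 32 = -864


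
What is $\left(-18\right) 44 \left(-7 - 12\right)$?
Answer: $15048$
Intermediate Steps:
$\left(-18\right) 44 \left(-7 - 12\right) = - 792 \left(-7 - 12\right) = \left(-792\right) \left(-19\right) = 15048$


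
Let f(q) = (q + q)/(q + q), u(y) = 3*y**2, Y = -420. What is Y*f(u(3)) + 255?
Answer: -165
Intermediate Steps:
f(q) = 1 (f(q) = (2*q)/((2*q)) = (2*q)*(1/(2*q)) = 1)
Y*f(u(3)) + 255 = -420*1 + 255 = -420 + 255 = -165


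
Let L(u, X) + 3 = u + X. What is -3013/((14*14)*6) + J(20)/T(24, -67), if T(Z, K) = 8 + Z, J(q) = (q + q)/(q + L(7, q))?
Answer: -65551/25872 ≈ -2.5337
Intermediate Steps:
L(u, X) = -3 + X + u (L(u, X) = -3 + (u + X) = -3 + (X + u) = -3 + X + u)
J(q) = 2*q/(4 + 2*q) (J(q) = (q + q)/(q + (-3 + q + 7)) = (2*q)/(q + (4 + q)) = (2*q)/(4 + 2*q) = 2*q/(4 + 2*q))
-3013/((14*14)*6) + J(20)/T(24, -67) = -3013/((14*14)*6) + (20/(2 + 20))/(8 + 24) = -3013/(196*6) + (20/22)/32 = -3013/1176 + (20*(1/22))*(1/32) = -3013*1/1176 + (10/11)*(1/32) = -3013/1176 + 5/176 = -65551/25872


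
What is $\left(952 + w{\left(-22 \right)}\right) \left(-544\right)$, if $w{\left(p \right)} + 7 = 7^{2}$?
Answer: $-540736$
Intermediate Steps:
$w{\left(p \right)} = 42$ ($w{\left(p \right)} = -7 + 7^{2} = -7 + 49 = 42$)
$\left(952 + w{\left(-22 \right)}\right) \left(-544\right) = \left(952 + 42\right) \left(-544\right) = 994 \left(-544\right) = -540736$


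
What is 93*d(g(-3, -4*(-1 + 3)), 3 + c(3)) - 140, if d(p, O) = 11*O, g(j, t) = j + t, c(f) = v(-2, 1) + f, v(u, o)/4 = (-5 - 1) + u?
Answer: -26738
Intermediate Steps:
v(u, o) = -24 + 4*u (v(u, o) = 4*((-5 - 1) + u) = 4*(-6 + u) = -24 + 4*u)
c(f) = -32 + f (c(f) = (-24 + 4*(-2)) + f = (-24 - 8) + f = -32 + f)
93*d(g(-3, -4*(-1 + 3)), 3 + c(3)) - 140 = 93*(11*(3 + (-32 + 3))) - 140 = 93*(11*(3 - 29)) - 140 = 93*(11*(-26)) - 140 = 93*(-286) - 140 = -26598 - 140 = -26738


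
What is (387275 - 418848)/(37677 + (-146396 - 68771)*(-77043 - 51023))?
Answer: -31573/27555614699 ≈ -1.1458e-6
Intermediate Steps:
(387275 - 418848)/(37677 + (-146396 - 68771)*(-77043 - 51023)) = -31573/(37677 - 215167*(-128066)) = -31573/(37677 + 27555577022) = -31573/27555614699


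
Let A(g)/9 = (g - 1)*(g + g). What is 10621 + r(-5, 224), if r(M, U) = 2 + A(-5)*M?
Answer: 7923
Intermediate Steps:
A(g) = 18*g*(-1 + g) (A(g) = 9*((g - 1)*(g + g)) = 9*((-1 + g)*(2*g)) = 9*(2*g*(-1 + g)) = 18*g*(-1 + g))
r(M, U) = 2 + 540*M (r(M, U) = 2 + (18*(-5)*(-1 - 5))*M = 2 + (18*(-5)*(-6))*M = 2 + 540*M)
10621 + r(-5, 224) = 10621 + (2 + 540*(-5)) = 10621 + (2 - 2700) = 10621 - 2698 = 7923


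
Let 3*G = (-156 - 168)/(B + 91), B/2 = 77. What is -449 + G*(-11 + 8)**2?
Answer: -110977/245 ≈ -452.97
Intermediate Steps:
B = 154 (B = 2*77 = 154)
G = -108/245 (G = ((-156 - 168)/(154 + 91))/3 = (-324/245)/3 = (-324*1/245)/3 = (1/3)*(-324/245) = -108/245 ≈ -0.44082)
-449 + G*(-11 + 8)**2 = -449 - 108*(-11 + 8)**2/245 = -449 - 108/245*(-3)**2 = -449 - 108/245*9 = -449 - 972/245 = -110977/245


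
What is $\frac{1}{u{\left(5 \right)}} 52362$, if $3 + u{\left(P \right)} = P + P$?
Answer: $\frac{52362}{7} \approx 7480.3$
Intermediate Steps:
$u{\left(P \right)} = -3 + 2 P$ ($u{\left(P \right)} = -3 + \left(P + P\right) = -3 + 2 P$)
$\frac{1}{u{\left(5 \right)}} 52362 = \frac{1}{-3 + 2 \cdot 5} \cdot 52362 = \frac{1}{-3 + 10} \cdot 52362 = \frac{1}{7} \cdot 52362 = \frac{52362}{7}$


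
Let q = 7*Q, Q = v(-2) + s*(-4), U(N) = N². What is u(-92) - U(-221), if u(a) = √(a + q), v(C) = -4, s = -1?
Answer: -48841 + 2*I*√23 ≈ -48841.0 + 9.5917*I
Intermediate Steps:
Q = 0 (Q = -4 - 1*(-4) = -4 + 4 = 0)
q = 0 (q = 7*0 = 0)
u(a) = √a (u(a) = √(a + 0) = √a)
u(-92) - U(-221) = √(-92) - 1*(-221)² = 2*I*√23 - 1*48841 = 2*I*√23 - 48841 = -48841 + 2*I*√23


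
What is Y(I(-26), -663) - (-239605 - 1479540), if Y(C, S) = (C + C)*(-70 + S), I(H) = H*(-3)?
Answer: 1604797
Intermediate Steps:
I(H) = -3*H
Y(C, S) = 2*C*(-70 + S) (Y(C, S) = (2*C)*(-70 + S) = 2*C*(-70 + S))
Y(I(-26), -663) - (-239605 - 1479540) = 2*(-3*(-26))*(-70 - 663) - (-239605 - 1479540) = 2*78*(-733) - 1*(-1719145) = -114348 + 1719145 = 1604797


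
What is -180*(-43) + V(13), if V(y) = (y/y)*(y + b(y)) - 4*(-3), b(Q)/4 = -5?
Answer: 7745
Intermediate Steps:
b(Q) = -20 (b(Q) = 4*(-5) = -20)
V(y) = -8 + y (V(y) = (y/y)*(y - 20) - 4*(-3) = 1*(-20 + y) + 12 = (-20 + y) + 12 = -8 + y)
-180*(-43) + V(13) = -180*(-43) + (-8 + 13) = 7740 + 5 = 7745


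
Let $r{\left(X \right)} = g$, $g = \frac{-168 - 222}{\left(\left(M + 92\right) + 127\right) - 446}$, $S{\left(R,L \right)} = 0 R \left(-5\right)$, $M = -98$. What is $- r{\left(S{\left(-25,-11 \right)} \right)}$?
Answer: $- \frac{6}{5} \approx -1.2$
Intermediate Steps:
$S{\left(R,L \right)} = 0$ ($S{\left(R,L \right)} = 0 \left(- 5 R\right) = 0$)
$g = \frac{6}{5}$ ($g = \frac{-168 - 222}{\left(\left(-98 + 92\right) + 127\right) - 446} = - \frac{390}{\left(-6 + 127\right) - 446} = - \frac{390}{121 - 446} = - \frac{390}{-325} = \left(-390\right) \left(- \frac{1}{325}\right) = \frac{6}{5} \approx 1.2$)
$r{\left(X \right)} = \frac{6}{5}$
$- r{\left(S{\left(-25,-11 \right)} \right)} = \left(-1\right) \frac{6}{5} = - \frac{6}{5}$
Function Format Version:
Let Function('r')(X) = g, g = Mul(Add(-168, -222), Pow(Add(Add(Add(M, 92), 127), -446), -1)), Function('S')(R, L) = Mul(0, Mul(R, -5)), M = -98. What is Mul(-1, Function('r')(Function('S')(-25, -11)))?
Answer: Rational(-6, 5) ≈ -1.2000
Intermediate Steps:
Function('S')(R, L) = 0 (Function('S')(R, L) = Mul(0, Mul(-5, R)) = 0)
g = Rational(6, 5) (g = Mul(Add(-168, -222), Pow(Add(Add(Add(-98, 92), 127), -446), -1)) = Mul(-390, Pow(Add(Add(-6, 127), -446), -1)) = Mul(-390, Pow(Add(121, -446), -1)) = Mul(-390, Pow(-325, -1)) = Mul(-390, Rational(-1, 325)) = Rational(6, 5) ≈ 1.2000)
Function('r')(X) = Rational(6, 5)
Mul(-1, Function('r')(Function('S')(-25, -11))) = Mul(-1, Rational(6, 5)) = Rational(-6, 5)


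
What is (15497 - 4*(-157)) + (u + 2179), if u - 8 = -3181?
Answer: 15131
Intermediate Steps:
u = -3173 (u = 8 - 3181 = -3173)
(15497 - 4*(-157)) + (u + 2179) = (15497 - 4*(-157)) + (-3173 + 2179) = (15497 + 628) - 994 = 16125 - 994 = 15131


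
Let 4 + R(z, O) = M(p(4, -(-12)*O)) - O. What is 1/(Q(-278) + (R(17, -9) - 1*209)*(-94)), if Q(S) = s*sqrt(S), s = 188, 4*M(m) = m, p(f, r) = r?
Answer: 231/5120462 - I*sqrt(278)/2560231 ≈ 4.5113e-5 - 6.5124e-6*I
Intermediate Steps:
M(m) = m/4
R(z, O) = -4 + 2*O (R(z, O) = -4 + ((-(-12)*O)/4 - O) = -4 + ((12*O)/4 - O) = -4 + (3*O - O) = -4 + 2*O)
Q(S) = 188*sqrt(S)
1/(Q(-278) + (R(17, -9) - 1*209)*(-94)) = 1/(188*sqrt(-278) + ((-4 + 2*(-9)) - 1*209)*(-94)) = 1/(188*(I*sqrt(278)) + ((-4 - 18) - 209)*(-94)) = 1/(188*I*sqrt(278) + (-22 - 209)*(-94)) = 1/(188*I*sqrt(278) - 231*(-94)) = 1/(188*I*sqrt(278) + 21714) = 1/(21714 + 188*I*sqrt(278))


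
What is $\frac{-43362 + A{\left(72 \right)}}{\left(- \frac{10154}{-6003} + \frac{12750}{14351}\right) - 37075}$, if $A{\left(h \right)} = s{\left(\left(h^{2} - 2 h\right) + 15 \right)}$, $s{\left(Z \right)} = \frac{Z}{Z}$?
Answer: $\frac{3735509087133}{3193753881671} \approx 1.1696$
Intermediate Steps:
$s{\left(Z \right)} = 1$
$A{\left(h \right)} = 1$
$\frac{-43362 + A{\left(72 \right)}}{\left(- \frac{10154}{-6003} + \frac{12750}{14351}\right) - 37075} = \frac{-43362 + 1}{\left(- \frac{10154}{-6003} + \frac{12750}{14351}\right) - 37075} = - \frac{43361}{\left(\left(-10154\right) \left(- \frac{1}{6003}\right) + 12750 \cdot \frac{1}{14351}\right) - 37075} = - \frac{43361}{\left(\frac{10154}{6003} + \frac{12750}{14351}\right) - 37075} = - \frac{43361}{\frac{222258304}{86149053} - 37075} = - \frac{43361}{- \frac{3193753881671}{86149053}} = \left(-43361\right) \left(- \frac{86149053}{3193753881671}\right) = \frac{3735509087133}{3193753881671}$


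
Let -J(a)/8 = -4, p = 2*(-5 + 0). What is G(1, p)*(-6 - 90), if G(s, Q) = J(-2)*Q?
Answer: 30720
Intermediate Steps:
p = -10 (p = 2*(-5) = -10)
J(a) = 32 (J(a) = -8*(-4) = 32)
G(s, Q) = 32*Q
G(1, p)*(-6 - 90) = (32*(-10))*(-6 - 90) = -320*(-96) = 30720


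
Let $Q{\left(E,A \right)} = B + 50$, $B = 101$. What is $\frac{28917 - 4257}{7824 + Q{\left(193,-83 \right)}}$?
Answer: $\frac{4932}{1595} \approx 3.0922$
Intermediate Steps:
$Q{\left(E,A \right)} = 151$ ($Q{\left(E,A \right)} = 101 + 50 = 151$)
$\frac{28917 - 4257}{7824 + Q{\left(193,-83 \right)}} = \frac{28917 - 4257}{7824 + 151} = \frac{24660}{7975} = 24660 \cdot \frac{1}{7975} = \frac{4932}{1595}$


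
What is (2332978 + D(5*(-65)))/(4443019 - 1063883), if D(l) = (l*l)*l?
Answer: -31995147/3379136 ≈ -9.4684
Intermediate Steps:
D(l) = l³ (D(l) = l²*l = l³)
(2332978 + D(5*(-65)))/(4443019 - 1063883) = (2332978 + (5*(-65))³)/(4443019 - 1063883) = (2332978 + (-325)³)/3379136 = (2332978 - 34328125)*(1/3379136) = -31995147*1/3379136 = -31995147/3379136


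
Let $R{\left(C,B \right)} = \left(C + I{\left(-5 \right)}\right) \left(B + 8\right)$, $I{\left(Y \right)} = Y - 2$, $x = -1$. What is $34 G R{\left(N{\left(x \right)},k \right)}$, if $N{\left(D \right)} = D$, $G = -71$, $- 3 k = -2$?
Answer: $\frac{502112}{3} \approx 1.6737 \cdot 10^{5}$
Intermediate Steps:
$k = \frac{2}{3}$ ($k = \left(- \frac{1}{3}\right) \left(-2\right) = \frac{2}{3} \approx 0.66667$)
$I{\left(Y \right)} = -2 + Y$ ($I{\left(Y \right)} = Y - 2 = -2 + Y$)
$R{\left(C,B \right)} = \left(-7 + C\right) \left(8 + B\right)$ ($R{\left(C,B \right)} = \left(C - 7\right) \left(B + 8\right) = \left(C - 7\right) \left(8 + B\right) = \left(-7 + C\right) \left(8 + B\right)$)
$34 G R{\left(N{\left(x \right)},k \right)} = 34 \left(-71\right) \left(-56 - \frac{14}{3} + 8 \left(-1\right) + \frac{2}{3} \left(-1\right)\right) = - 2414 \left(-56 - \frac{14}{3} - 8 - \frac{2}{3}\right) = \left(-2414\right) \left(- \frac{208}{3}\right) = \frac{502112}{3}$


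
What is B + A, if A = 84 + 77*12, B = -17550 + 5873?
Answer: -10669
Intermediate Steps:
B = -11677
A = 1008 (A = 84 + 924 = 1008)
B + A = -11677 + 1008 = -10669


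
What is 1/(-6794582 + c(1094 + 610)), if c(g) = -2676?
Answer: -1/6797258 ≈ -1.4712e-7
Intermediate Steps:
1/(-6794582 + c(1094 + 610)) = 1/(-6794582 - 2676) = 1/(-6797258) = -1/6797258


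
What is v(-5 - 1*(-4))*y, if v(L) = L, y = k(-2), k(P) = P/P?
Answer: -1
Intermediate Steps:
k(P) = 1
y = 1
v(-5 - 1*(-4))*y = (-5 - 1*(-4))*1 = (-5 + 4)*1 = -1*1 = -1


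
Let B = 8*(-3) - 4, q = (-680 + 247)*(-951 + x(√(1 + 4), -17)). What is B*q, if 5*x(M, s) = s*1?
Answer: -57855728/5 ≈ -1.1571e+7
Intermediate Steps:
x(M, s) = s/5 (x(M, s) = (s*1)/5 = s/5)
q = 2066276/5 (q = (-680 + 247)*(-951 + (⅕)*(-17)) = -433*(-951 - 17/5) = -433*(-4772/5) = 2066276/5 ≈ 4.1326e+5)
B = -28 (B = -24 - 4 = -28)
B*q = -28*2066276/5 = -57855728/5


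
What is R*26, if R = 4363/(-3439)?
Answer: -113438/3439 ≈ -32.986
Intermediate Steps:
R = -4363/3439 (R = 4363*(-1/3439) = -4363/3439 ≈ -1.2687)
R*26 = -4363/3439*26 = -113438/3439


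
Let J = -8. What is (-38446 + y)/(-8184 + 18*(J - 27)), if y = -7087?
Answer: 45533/8814 ≈ 5.1660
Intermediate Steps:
(-38446 + y)/(-8184 + 18*(J - 27)) = (-38446 - 7087)/(-8184 + 18*(-8 - 27)) = -45533/(-8184 + 18*(-35)) = -45533/(-8184 - 630) = -45533/(-8814) = -45533*(-1/8814) = 45533/8814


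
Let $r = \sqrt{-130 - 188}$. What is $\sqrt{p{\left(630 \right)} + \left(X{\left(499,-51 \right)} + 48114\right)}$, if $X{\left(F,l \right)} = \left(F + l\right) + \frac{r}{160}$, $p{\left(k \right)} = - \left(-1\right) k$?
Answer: $\frac{\sqrt{78707200 + 10 i \sqrt{318}}}{40} \approx 221.79 + 0.00025126 i$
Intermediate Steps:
$r = i \sqrt{318}$ ($r = \sqrt{-318} = i \sqrt{318} \approx 17.833 i$)
$p{\left(k \right)} = k$
$X{\left(F,l \right)} = F + l + \frac{i \sqrt{318}}{160}$ ($X{\left(F,l \right)} = \left(F + l\right) + \frac{i \sqrt{318}}{160} = F + l + \frac{i \sqrt{318}}{160}$)
$\sqrt{p{\left(630 \right)} + \left(X{\left(499,-51 \right)} + 48114\right)} = \sqrt{630 + \left(\left(499 - 51 + \frac{i \sqrt{318}}{160}\right) + 48114\right)} = \sqrt{630 + \left(\left(448 + \frac{i \sqrt{318}}{160}\right) + 48114\right)} = \sqrt{630 + \left(48562 + \frac{i \sqrt{318}}{160}\right)} = \sqrt{49192 + \frac{i \sqrt{318}}{160}}$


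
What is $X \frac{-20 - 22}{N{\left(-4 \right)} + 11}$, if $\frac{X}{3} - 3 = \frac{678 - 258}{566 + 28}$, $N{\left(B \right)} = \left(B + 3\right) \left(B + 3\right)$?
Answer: $- \frac{2569}{66} \approx -38.924$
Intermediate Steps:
$N{\left(B \right)} = \left(3 + B\right)^{2}$ ($N{\left(B \right)} = \left(3 + B\right) \left(3 + B\right) = \left(3 + B\right)^{2}$)
$X = \frac{367}{33}$ ($X = 9 + 3 \frac{678 - 258}{566 + 28} = 9 + 3 \cdot \frac{420}{594} = 9 + 3 \cdot 420 \cdot \frac{1}{594} = 9 + 3 \cdot \frac{70}{99} = 9 + \frac{70}{33} = \frac{367}{33} \approx 11.121$)
$X \frac{-20 - 22}{N{\left(-4 \right)} + 11} = \frac{367 \frac{-20 - 22}{\left(3 - 4\right)^{2} + 11}}{33} = \frac{367 \left(- \frac{42}{\left(-1\right)^{2} + 11}\right)}{33} = \frac{367 \left(- \frac{42}{1 + 11}\right)}{33} = \frac{367 \left(- \frac{42}{12}\right)}{33} = \frac{367 \left(\left(-42\right) \frac{1}{12}\right)}{33} = \frac{367}{33} \left(- \frac{7}{2}\right) = - \frac{2569}{66}$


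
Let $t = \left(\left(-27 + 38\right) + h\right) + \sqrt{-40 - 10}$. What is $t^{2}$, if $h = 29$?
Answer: $1550 + 400 i \sqrt{2} \approx 1550.0 + 565.69 i$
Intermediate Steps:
$t = 40 + 5 i \sqrt{2}$ ($t = \left(\left(-27 + 38\right) + 29\right) + \sqrt{-40 - 10} = \left(11 + 29\right) + \sqrt{-50} = 40 + 5 i \sqrt{2} \approx 40.0 + 7.0711 i$)
$t^{2} = \left(40 + 5 i \sqrt{2}\right)^{2}$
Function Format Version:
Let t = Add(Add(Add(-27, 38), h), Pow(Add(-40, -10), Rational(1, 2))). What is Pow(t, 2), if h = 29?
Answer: Add(1550, Mul(400, I, Pow(2, Rational(1, 2)))) ≈ Add(1550.0, Mul(565.69, I))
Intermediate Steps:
t = Add(40, Mul(5, I, Pow(2, Rational(1, 2)))) (t = Add(Add(Add(-27, 38), 29), Pow(Add(-40, -10), Rational(1, 2))) = Add(Add(11, 29), Pow(-50, Rational(1, 2))) = Add(40, Mul(5, I, Pow(2, Rational(1, 2)))) ≈ Add(40.000, Mul(7.0711, I)))
Pow(t, 2) = Pow(Add(40, Mul(5, I, Pow(2, Rational(1, 2)))), 2)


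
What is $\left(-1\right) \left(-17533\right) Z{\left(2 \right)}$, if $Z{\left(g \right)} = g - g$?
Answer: $0$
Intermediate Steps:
$Z{\left(g \right)} = 0$
$\left(-1\right) \left(-17533\right) Z{\left(2 \right)} = \left(-1\right) \left(-17533\right) 0 = 17533 \cdot 0 = 0$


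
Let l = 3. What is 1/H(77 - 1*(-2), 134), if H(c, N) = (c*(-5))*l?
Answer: -1/1185 ≈ -0.00084388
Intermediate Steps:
H(c, N) = -15*c (H(c, N) = (c*(-5))*3 = -5*c*3 = -15*c)
1/H(77 - 1*(-2), 134) = 1/(-15*(77 - 1*(-2))) = 1/(-15*(77 + 2)) = 1/(-15*79) = 1/(-1185) = -1/1185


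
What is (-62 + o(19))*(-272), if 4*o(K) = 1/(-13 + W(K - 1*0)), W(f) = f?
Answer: 50558/3 ≈ 16853.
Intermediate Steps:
o(K) = 1/(4*(-13 + K)) (o(K) = 1/(4*(-13 + (K - 1*0))) = 1/(4*(-13 + (K + 0))) = 1/(4*(-13 + K)))
(-62 + o(19))*(-272) = (-62 + 1/(4*(-13 + 19)))*(-272) = (-62 + (1/4)/6)*(-272) = (-62 + (1/4)*(1/6))*(-272) = (-62 + 1/24)*(-272) = -1487/24*(-272) = 50558/3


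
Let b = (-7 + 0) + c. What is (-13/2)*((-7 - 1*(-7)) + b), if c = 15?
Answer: -52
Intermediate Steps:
b = 8 (b = (-7 + 0) + 15 = -7 + 15 = 8)
(-13/2)*((-7 - 1*(-7)) + b) = (-13/2)*((-7 - 1*(-7)) + 8) = (-13*½)*((-7 + 7) + 8) = -13*(0 + 8)/2 = -13/2*8 = -52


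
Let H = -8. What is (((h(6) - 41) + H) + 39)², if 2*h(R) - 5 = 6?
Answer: 81/4 ≈ 20.250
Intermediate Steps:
h(R) = 11/2 (h(R) = 5/2 + (½)*6 = 5/2 + 3 = 11/2)
(((h(6) - 41) + H) + 39)² = (((11/2 - 41) - 8) + 39)² = ((-71/2 - 8) + 39)² = (-87/2 + 39)² = (-9/2)² = 81/4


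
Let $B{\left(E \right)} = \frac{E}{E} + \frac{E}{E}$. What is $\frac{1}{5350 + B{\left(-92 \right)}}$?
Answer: $\frac{1}{5352} \approx 0.00018685$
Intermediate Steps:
$B{\left(E \right)} = 2$ ($B{\left(E \right)} = 1 + 1 = 2$)
$\frac{1}{5350 + B{\left(-92 \right)}} = \frac{1}{5350 + 2} = \frac{1}{5352}$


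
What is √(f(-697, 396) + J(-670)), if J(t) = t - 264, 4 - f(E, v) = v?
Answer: I*√1326 ≈ 36.414*I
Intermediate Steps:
f(E, v) = 4 - v
J(t) = -264 + t
√(f(-697, 396) + J(-670)) = √((4 - 1*396) + (-264 - 670)) = √((4 - 396) - 934) = √(-392 - 934) = √(-1326) = I*√1326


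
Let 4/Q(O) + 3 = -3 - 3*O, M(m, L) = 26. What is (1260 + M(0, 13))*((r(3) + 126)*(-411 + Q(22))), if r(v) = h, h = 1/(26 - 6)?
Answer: -11993801197/180 ≈ -6.6632e+7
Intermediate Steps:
h = 1/20 ≈ 0.050000
r(v) = 1/20
Q(O) = 4/(-6 - 3*O) (Q(O) = 4/(-3 + (-3 - 3*O)) = 4/(-6 - 3*O))
(1260 + M(0, 13))*((r(3) + 126)*(-411 + Q(22))) = (1260 + 26)*((1/20 + 126)*(-411 - 4/(6 + 3*22))) = 1286*(2521*(-411 - 4/(6 + 66))/20) = 1286*(2521*(-411 - 4/72)/20) = 1286*(2521*(-411 - 4*1/72)/20) = 1286*(2521*(-411 - 1/18)/20) = 1286*((2521/20)*(-7399/18)) = 1286*(-18652879/360) = -11993801197/180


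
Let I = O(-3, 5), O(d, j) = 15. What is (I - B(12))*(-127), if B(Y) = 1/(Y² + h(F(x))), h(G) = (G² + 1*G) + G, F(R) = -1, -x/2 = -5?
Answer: -272288/143 ≈ -1904.1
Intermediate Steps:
x = 10 (x = -2*(-5) = 10)
h(G) = G² + 2*G (h(G) = (G² + G) + G = (G + G²) + G = G² + 2*G)
I = 15
B(Y) = 1/(-1 + Y²) (B(Y) = 1/(Y² - (2 - 1)) = 1/(Y² - 1*1) = 1/(Y² - 1) = 1/(-1 + Y²))
(I - B(12))*(-127) = (15 - 1/(-1 + 12²))*(-127) = (15 - 1/(-1 + 144))*(-127) = (15 - 1/143)*(-127) = (2144/143)*(-127) = -272288/143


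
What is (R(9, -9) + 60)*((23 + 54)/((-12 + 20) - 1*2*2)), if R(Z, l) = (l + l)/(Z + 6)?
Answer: 11319/10 ≈ 1131.9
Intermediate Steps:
R(Z, l) = 2*l/(6 + Z) (R(Z, l) = (2*l)/(6 + Z) = 2*l/(6 + Z))
(R(9, -9) + 60)*((23 + 54)/((-12 + 20) - 1*2*2)) = (2*(-9)/(6 + 9) + 60)*((23 + 54)/((-12 + 20) - 1*2*2)) = (2*(-9)/15 + 60)*(77/(8 - 2*2)) = (2*(-9)*(1/15) + 60)*(77/(8 - 4)) = (-6/5 + 60)*(77/4) = 294*(77*(1/4))/5 = (294/5)*(77/4) = 11319/10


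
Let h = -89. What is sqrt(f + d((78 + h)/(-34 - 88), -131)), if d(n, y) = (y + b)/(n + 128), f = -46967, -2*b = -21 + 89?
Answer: I*sqrt(1274422547917)/5209 ≈ 216.72*I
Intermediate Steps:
b = -34 (b = -(-21 + 89)/2 = -1/2*68 = -34)
d(n, y) = (-34 + y)/(128 + n) (d(n, y) = (y - 34)/(n + 128) = (-34 + y)/(128 + n))
sqrt(f + d((78 + h)/(-34 - 88), -131)) = sqrt(-46967 + (-34 - 131)/(128 + (78 - 89)/(-34 - 88))) = sqrt(-46967 - 165/(128 - 11/(-122))) = sqrt(-46967 - 165/(128 - 11*(-1/122))) = sqrt(-46967 - 165/(128 + 11/122)) = sqrt(-46967 - 165/(15627/122)) = sqrt(-46967 + (122/15627)*(-165)) = sqrt(-46967 - 6710/5209) = sqrt(-244657813/5209) = I*sqrt(1274422547917)/5209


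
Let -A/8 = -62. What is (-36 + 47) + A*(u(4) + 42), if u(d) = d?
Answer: 22827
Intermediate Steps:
A = 496 (A = -8*(-62) = 496)
(-36 + 47) + A*(u(4) + 42) = (-36 + 47) + 496*(4 + 42) = 11 + 496*46 = 11 + 22816 = 22827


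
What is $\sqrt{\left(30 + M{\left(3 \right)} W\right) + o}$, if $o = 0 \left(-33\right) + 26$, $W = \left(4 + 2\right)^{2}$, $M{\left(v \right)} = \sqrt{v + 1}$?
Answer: $8 \sqrt{2} \approx 11.314$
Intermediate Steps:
$M{\left(v \right)} = \sqrt{1 + v}$
$W = 36$ ($W = 6^{2} = 36$)
$o = 26$ ($o = 0 + 26 = 26$)
$\sqrt{\left(30 + M{\left(3 \right)} W\right) + o} = \sqrt{\left(30 + \sqrt{1 + 3} \cdot 36\right) + 26} = \sqrt{\left(30 + \sqrt{4} \cdot 36\right) + 26} = \sqrt{\left(30 + 2 \cdot 36\right) + 26} = \sqrt{\left(30 + 72\right) + 26} = \sqrt{102 + 26} = \sqrt{128} = 8 \sqrt{2}$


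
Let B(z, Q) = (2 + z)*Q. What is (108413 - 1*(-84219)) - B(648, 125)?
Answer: 111382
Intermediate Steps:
B(z, Q) = Q*(2 + z)
(108413 - 1*(-84219)) - B(648, 125) = (108413 - 1*(-84219)) - 125*(2 + 648) = (108413 + 84219) - 125*650 = 192632 - 1*81250 = 192632 - 81250 = 111382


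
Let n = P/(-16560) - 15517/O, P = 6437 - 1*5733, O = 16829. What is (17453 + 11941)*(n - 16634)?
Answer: -41144224815502/84145 ≈ -4.8897e+8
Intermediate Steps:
P = 704 (P = 6437 - 5733 = 704)
n = -16800571/17418015 (n = 704/(-16560) - 15517/16829 = 704*(-1/16560) - 15517*1/16829 = -44/1035 - 15517/16829 = -16800571/17418015 ≈ -0.96455)
(17453 + 11941)*(n - 16634) = (17453 + 11941)*(-16800571/17418015 - 16634) = 29394*(-289748062081/17418015) = -41144224815502/84145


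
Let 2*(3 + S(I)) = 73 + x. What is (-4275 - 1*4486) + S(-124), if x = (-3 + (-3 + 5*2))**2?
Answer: -17439/2 ≈ -8719.5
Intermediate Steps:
x = 16 (x = (-3 + (-3 + 10))**2 = (-3 + 7)**2 = 4**2 = 16)
S(I) = 83/2 (S(I) = -3 + (73 + 16)/2 = -3 + (1/2)*89 = -3 + 89/2 = 83/2)
(-4275 - 1*4486) + S(-124) = (-4275 - 1*4486) + 83/2 = (-4275 - 4486) + 83/2 = -8761 + 83/2 = -17439/2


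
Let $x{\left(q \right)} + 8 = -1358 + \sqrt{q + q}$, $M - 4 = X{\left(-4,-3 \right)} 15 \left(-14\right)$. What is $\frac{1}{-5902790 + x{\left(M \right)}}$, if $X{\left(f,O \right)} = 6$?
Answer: $- \frac{1476039}{8714764518712} - \frac{i \sqrt{157}}{8714764518712} \approx -1.6937 \cdot 10^{-7} - 1.4378 \cdot 10^{-12} i$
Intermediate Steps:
$M = -1256$ ($M = 4 + 6 \cdot 15 \left(-14\right) = 4 + 90 \left(-14\right) = 4 - 1260 = -1256$)
$x{\left(q \right)} = -1366 + \sqrt{2} \sqrt{q}$ ($x{\left(q \right)} = -8 + \left(-1358 + \sqrt{q + q}\right) = -8 + \left(-1358 + \sqrt{2 q}\right) = -8 + \left(-1358 + \sqrt{2} \sqrt{q}\right) = -1366 + \sqrt{2} \sqrt{q}$)
$\frac{1}{-5902790 + x{\left(M \right)}} = \frac{1}{-5902790 - \left(1366 - \sqrt{2} \sqrt{-1256}\right)} = \frac{1}{-5902790 - \left(1366 - \sqrt{2} \cdot 2 i \sqrt{314}\right)} = \frac{1}{-5902790 - \left(1366 - 4 i \sqrt{157}\right)} = \frac{1}{-5904156 + 4 i \sqrt{157}}$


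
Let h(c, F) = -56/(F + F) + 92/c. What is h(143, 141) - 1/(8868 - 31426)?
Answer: 202320307/454836954 ≈ 0.44482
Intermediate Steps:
h(c, F) = -28/F + 92/c (h(c, F) = -56*1/(2*F) + 92/c = -28/F + 92/c)
h(143, 141) - 1/(8868 - 31426) = (-28/141 + 92/143) - 1/(8868 - 31426) = (-28*1/141 + 92*(1/143)) - 1/(-22558) = (-28/141 + 92/143) - 1*(-1/22558) = 8968/20163 + 1/22558 = 202320307/454836954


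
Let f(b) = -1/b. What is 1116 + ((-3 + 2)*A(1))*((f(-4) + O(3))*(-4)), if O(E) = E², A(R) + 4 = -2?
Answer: 894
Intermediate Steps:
A(R) = -6 (A(R) = -4 - 2 = -6)
1116 + ((-3 + 2)*A(1))*((f(-4) + O(3))*(-4)) = 1116 + ((-3 + 2)*(-6))*((-1/(-4) + 3²)*(-4)) = 1116 + (-1*(-6))*((-1*(-¼) + 9)*(-4)) = 1116 + 6*((¼ + 9)*(-4)) = 1116 + 6*((37/4)*(-4)) = 1116 + 6*(-37) = 1116 - 222 = 894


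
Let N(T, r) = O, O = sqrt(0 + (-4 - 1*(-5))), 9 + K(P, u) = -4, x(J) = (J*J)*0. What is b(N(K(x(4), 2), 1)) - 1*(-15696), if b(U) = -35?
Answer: 15661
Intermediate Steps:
x(J) = 0 (x(J) = J**2*0 = 0)
K(P, u) = -13 (K(P, u) = -9 - 4 = -13)
O = 1 (O = sqrt(0 + (-4 + 5)) = sqrt(0 + 1) = sqrt(1) = 1)
N(T, r) = 1
b(N(K(x(4), 2), 1)) - 1*(-15696) = -35 - 1*(-15696) = -35 + 15696 = 15661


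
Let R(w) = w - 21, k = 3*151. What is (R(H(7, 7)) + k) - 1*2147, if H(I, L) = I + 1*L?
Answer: -1701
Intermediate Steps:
k = 453
H(I, L) = I + L
R(w) = -21 + w
(R(H(7, 7)) + k) - 1*2147 = ((-21 + (7 + 7)) + 453) - 1*2147 = ((-21 + 14) + 453) - 2147 = (-7 + 453) - 2147 = 446 - 2147 = -1701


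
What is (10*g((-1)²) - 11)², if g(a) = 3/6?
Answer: 36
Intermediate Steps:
g(a) = ½ (g(a) = 3*(⅙) = ½)
(10*g((-1)²) - 11)² = (10*(½) - 11)² = (5 - 11)² = (-6)² = 36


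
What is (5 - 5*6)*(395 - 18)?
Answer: -9425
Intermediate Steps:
(5 - 5*6)*(395 - 18) = (5 - 30)*377 = -25*377 = -9425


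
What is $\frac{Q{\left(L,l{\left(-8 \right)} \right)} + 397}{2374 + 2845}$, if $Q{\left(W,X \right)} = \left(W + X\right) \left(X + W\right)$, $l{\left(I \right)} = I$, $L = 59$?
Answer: $\frac{2998}{5219} \approx 0.57444$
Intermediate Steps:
$Q{\left(W,X \right)} = \left(W + X\right)^{2}$ ($Q{\left(W,X \right)} = \left(W + X\right) \left(W + X\right) = \left(W + X\right)^{2}$)
$\frac{Q{\left(L,l{\left(-8 \right)} \right)} + 397}{2374 + 2845} = \frac{\left(59 - 8\right)^{2} + 397}{2374 + 2845} = \frac{51^{2} + 397}{5219} = \left(2601 + 397\right) \frac{1}{5219} = 2998 \cdot \frac{1}{5219} = \frac{2998}{5219}$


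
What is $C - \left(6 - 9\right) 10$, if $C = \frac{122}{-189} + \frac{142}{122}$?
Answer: $\frac{351847}{11529} \approx 30.518$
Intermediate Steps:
$C = \frac{5977}{11529}$ ($C = 122 \left(- \frac{1}{189}\right) + 142 \cdot \frac{1}{122} = - \frac{122}{189} + \frac{71}{61} = \frac{5977}{11529} \approx 0.51843$)
$C - \left(6 - 9\right) 10 = \frac{5977}{11529} - \left(6 - 9\right) 10 = \frac{5977}{11529} - \left(-3\right) 10 = \frac{5977}{11529} - -30 = \frac{5977}{11529} + 30 = \frac{351847}{11529}$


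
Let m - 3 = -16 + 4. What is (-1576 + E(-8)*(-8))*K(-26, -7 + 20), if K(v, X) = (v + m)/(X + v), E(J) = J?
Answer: -52920/13 ≈ -4070.8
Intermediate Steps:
m = -9 (m = 3 + (-16 + 4) = 3 - 12 = -9)
K(v, X) = (-9 + v)/(X + v) (K(v, X) = (v - 9)/(X + v) = (-9 + v)/(X + v))
(-1576 + E(-8)*(-8))*K(-26, -7 + 20) = (-1576 - 8*(-8))*((-9 - 26)/((-7 + 20) - 26)) = (-1576 + 64)*(-35/(13 - 26)) = -1512*(-35)/(-13) = -(-1512)*(-35)/13 = -1512*35/13 = -52920/13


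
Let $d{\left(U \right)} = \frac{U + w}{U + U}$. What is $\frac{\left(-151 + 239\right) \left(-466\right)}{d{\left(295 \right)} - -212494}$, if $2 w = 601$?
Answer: $- \frac{48389440}{250744111} \approx -0.19298$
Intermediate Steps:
$w = \frac{601}{2}$ ($w = \frac{1}{2} \cdot 601 = \frac{601}{2} \approx 300.5$)
$d{\left(U \right)} = \frac{\frac{601}{2} + U}{2 U}$ ($d{\left(U \right)} = \frac{U + \frac{601}{2}}{U + U} = \frac{\frac{601}{2} + U}{2 U}$)
$\frac{\left(-151 + 239\right) \left(-466\right)}{d{\left(295 \right)} - -212494} = \frac{\left(-151 + 239\right) \left(-466\right)}{\frac{601 + 2 \cdot 295}{4 \cdot 295} - -212494} = \frac{88 \left(-466\right)}{\frac{1}{4} \cdot \frac{1}{295} \left(601 + 590\right) + 212494} = - \frac{41008}{\frac{1}{4} \cdot \frac{1}{295} \cdot 1191 + 212494} = - \frac{41008}{\frac{1191}{1180} + 212494} = - \frac{41008}{\frac{250744111}{1180}} = \left(-41008\right) \frac{1180}{250744111} = - \frac{48389440}{250744111}$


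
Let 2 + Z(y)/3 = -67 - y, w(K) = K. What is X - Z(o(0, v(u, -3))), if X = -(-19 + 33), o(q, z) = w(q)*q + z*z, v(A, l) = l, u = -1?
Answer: 220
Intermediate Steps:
o(q, z) = q**2 + z**2 (o(q, z) = q*q + z*z = q**2 + z**2)
Z(y) = -207 - 3*y (Z(y) = -6 + 3*(-67 - y) = -6 + (-201 - 3*y) = -207 - 3*y)
X = -14 (X = -1*14 = -14)
X - Z(o(0, v(u, -3))) = -14 - (-207 - 3*(0**2 + (-3)**2)) = -14 - (-207 - 3*(0 + 9)) = -14 - (-207 - 3*9) = -14 - (-207 - 27) = -14 - 1*(-234) = -14 + 234 = 220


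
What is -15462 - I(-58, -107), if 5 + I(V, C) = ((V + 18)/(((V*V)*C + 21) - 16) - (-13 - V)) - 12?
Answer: -5543122240/359943 ≈ -15400.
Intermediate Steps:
I(V, C) = -4 + V + (18 + V)/(5 + C*V**2) (I(V, C) = -5 + (((V + 18)/(((V*V)*C + 21) - 16) - (-13 - V)) - 12) = -5 + (((18 + V)/((V**2*C + 21) - 16) + (13 + V)) - 12) = -5 + (((18 + V)/((C*V**2 + 21) - 16) + (13 + V)) - 12) = -5 + (((18 + V)/((21 + C*V**2) - 16) + (13 + V)) - 12) = -5 + (((18 + V)/(5 + C*V**2) + (13 + V)) - 12) = -5 + ((13 + V + (18 + V)/(5 + C*V**2)) - 12) = -5 + (1 + V + (18 + V)/(5 + C*V**2)) = -4 + V + (18 + V)/(5 + C*V**2))
-15462 - I(-58, -107) = -15462 - (-2 + 6*(-58) - 107*(-58)**3 - 4*(-107)*(-58)**2)/(5 - 107*(-58)**2) = -15462 - (-2 - 348 - 107*(-195112) - 4*(-107)*3364)/(5 - 107*3364) = -15462 - (-2 - 348 + 20876984 + 1439792)/(5 - 359948) = -15462 - 22316426/(-359943) = -15462 - (-1)*22316426/359943 = -15462 - 1*(-22316426/359943) = -15462 + 22316426/359943 = -5543122240/359943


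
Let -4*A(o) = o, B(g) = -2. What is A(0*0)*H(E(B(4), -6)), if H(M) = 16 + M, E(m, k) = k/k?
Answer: 0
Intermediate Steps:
E(m, k) = 1
A(o) = -o/4
A(0*0)*H(E(B(4), -6)) = (-0*0)*(16 + 1) = -1/4*0*17 = 0*17 = 0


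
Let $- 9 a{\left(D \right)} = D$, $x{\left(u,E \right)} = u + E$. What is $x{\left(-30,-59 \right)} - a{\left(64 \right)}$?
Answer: $- \frac{737}{9} \approx -81.889$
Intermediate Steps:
$x{\left(u,E \right)} = E + u$
$a{\left(D \right)} = - \frac{D}{9}$
$x{\left(-30,-59 \right)} - a{\left(64 \right)} = \left(-59 - 30\right) - \left(- \frac{1}{9}\right) 64 = -89 - - \frac{64}{9} = -89 + \frac{64}{9} = - \frac{737}{9}$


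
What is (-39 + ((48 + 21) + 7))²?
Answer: 1369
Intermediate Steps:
(-39 + ((48 + 21) + 7))² = (-39 + (69 + 7))² = (-39 + 76)² = 37² = 1369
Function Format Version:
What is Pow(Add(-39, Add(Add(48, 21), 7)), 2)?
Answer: 1369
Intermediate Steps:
Pow(Add(-39, Add(Add(48, 21), 7)), 2) = Pow(Add(-39, Add(69, 7)), 2) = Pow(Add(-39, 76), 2) = Pow(37, 2) = 1369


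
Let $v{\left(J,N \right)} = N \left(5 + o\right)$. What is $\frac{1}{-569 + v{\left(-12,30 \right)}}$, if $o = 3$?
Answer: $- \frac{1}{329} \approx -0.0030395$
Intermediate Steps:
$v{\left(J,N \right)} = 8 N$ ($v{\left(J,N \right)} = N \left(5 + 3\right) = N 8 = 8 N$)
$\frac{1}{-569 + v{\left(-12,30 \right)}} = \frac{1}{-569 + 8 \cdot 30} = \frac{1}{-569 + 240} = \frac{1}{-329} = - \frac{1}{329}$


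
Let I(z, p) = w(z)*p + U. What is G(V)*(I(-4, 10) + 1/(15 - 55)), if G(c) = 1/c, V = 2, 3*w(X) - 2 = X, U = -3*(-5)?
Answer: 997/240 ≈ 4.1542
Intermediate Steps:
U = 15
w(X) = ⅔ + X/3
I(z, p) = 15 + p*(⅔ + z/3) (I(z, p) = (⅔ + z/3)*p + 15 = p*(⅔ + z/3) + 15 = 15 + p*(⅔ + z/3))
G(c) = 1/c
G(V)*(I(-4, 10) + 1/(15 - 55)) = ((15 + (⅓)*10*(2 - 4)) + 1/(15 - 55))/2 = ((15 + (⅓)*10*(-2)) + 1/(-40))/2 = ((15 - 20/3) - 1/40)/2 = (25/3 - 1/40)/2 = (½)*(997/120) = 997/240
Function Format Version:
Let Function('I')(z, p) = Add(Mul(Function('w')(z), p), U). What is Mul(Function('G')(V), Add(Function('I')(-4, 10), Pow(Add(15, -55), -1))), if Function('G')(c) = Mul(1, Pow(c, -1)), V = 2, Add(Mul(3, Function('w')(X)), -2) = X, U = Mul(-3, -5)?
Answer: Rational(997, 240) ≈ 4.1542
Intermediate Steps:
U = 15
Function('w')(X) = Add(Rational(2, 3), Mul(Rational(1, 3), X))
Function('I')(z, p) = Add(15, Mul(p, Add(Rational(2, 3), Mul(Rational(1, 3), z)))) (Function('I')(z, p) = Add(Mul(Add(Rational(2, 3), Mul(Rational(1, 3), z)), p), 15) = Add(Mul(p, Add(Rational(2, 3), Mul(Rational(1, 3), z))), 15) = Add(15, Mul(p, Add(Rational(2, 3), Mul(Rational(1, 3), z)))))
Function('G')(c) = Pow(c, -1)
Mul(Function('G')(V), Add(Function('I')(-4, 10), Pow(Add(15, -55), -1))) = Mul(Pow(2, -1), Add(Add(15, Mul(Rational(1, 3), 10, Add(2, -4))), Pow(Add(15, -55), -1))) = Mul(Rational(1, 2), Add(Add(15, Mul(Rational(1, 3), 10, -2)), Pow(-40, -1))) = Mul(Rational(1, 2), Add(Add(15, Rational(-20, 3)), Rational(-1, 40))) = Mul(Rational(1, 2), Add(Rational(25, 3), Rational(-1, 40))) = Mul(Rational(1, 2), Rational(997, 120)) = Rational(997, 240)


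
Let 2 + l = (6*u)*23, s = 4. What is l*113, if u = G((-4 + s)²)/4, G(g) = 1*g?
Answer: -226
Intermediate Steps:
G(g) = g
u = 0 (u = (-4 + 4)²/4 = 0²*(¼) = 0*(¼) = 0)
l = -2 (l = -2 + (6*0)*23 = -2 + 0*23 = -2 + 0 = -2)
l*113 = -2*113 = -226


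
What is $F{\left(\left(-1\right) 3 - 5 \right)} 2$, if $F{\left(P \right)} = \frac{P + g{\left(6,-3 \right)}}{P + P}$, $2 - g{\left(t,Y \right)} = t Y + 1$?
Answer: $- \frac{11}{8} \approx -1.375$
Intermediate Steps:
$g{\left(t,Y \right)} = 1 - Y t$ ($g{\left(t,Y \right)} = 2 - \left(t Y + 1\right) = 2 - \left(Y t + 1\right) = 2 - \left(1 + Y t\right) = 1 - Y t$)
$F{\left(P \right)} = \frac{19 + P}{2 P}$ ($F{\left(P \right)} = \frac{P - \left(-1 - 18\right)}{P + P} = \frac{P + \left(1 + 18\right)}{2 P} = \left(P + 19\right) \frac{1}{2 P} = \left(19 + P\right) \frac{1}{2 P} = \frac{19 + P}{2 P}$)
$F{\left(\left(-1\right) 3 - 5 \right)} 2 = \frac{19 - 8}{2 \left(\left(-1\right) 3 - 5\right)} 2 = \frac{19 - 8}{2 \left(-3 - 5\right)} 2 = \frac{19 - 8}{2 \left(-8\right)} 2 = \frac{1}{2} \left(- \frac{1}{8}\right) 11 \cdot 2 = \left(- \frac{11}{16}\right) 2 = - \frac{11}{8}$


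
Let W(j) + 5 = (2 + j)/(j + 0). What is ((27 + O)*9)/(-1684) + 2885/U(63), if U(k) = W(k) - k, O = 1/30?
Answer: -3071019027/71047960 ≈ -43.225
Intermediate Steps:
W(j) = -5 + (2 + j)/j (W(j) = -5 + (2 + j)/(j + 0) = -5 + (2 + j)/j)
O = 1/30 ≈ 0.033333
U(k) = -4 - k + 2/k (U(k) = (-4 + 2/k) - k = -4 - k + 2/k)
((27 + O)*9)/(-1684) + 2885/U(63) = ((27 + 1/30)*9)/(-1684) + 2885/(-4 - 1*63 + 2/63) = ((811/30)*9)*(-1/1684) + 2885/(-4 - 63 + 2*(1/63)) = (2433/10)*(-1/1684) + 2885/(-4 - 63 + 2/63) = -2433/16840 + 2885/(-4219/63) = -2433/16840 + 2885*(-63/4219) = -2433/16840 - 181755/4219 = -3071019027/71047960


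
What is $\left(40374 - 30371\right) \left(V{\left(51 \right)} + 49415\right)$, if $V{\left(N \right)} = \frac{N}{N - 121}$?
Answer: $\frac{4942909571}{10} \approx 4.9429 \cdot 10^{8}$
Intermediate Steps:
$V{\left(N \right)} = \frac{N}{-121 + N}$
$\left(40374 - 30371\right) \left(V{\left(51 \right)} + 49415\right) = \left(40374 - 30371\right) \left(\frac{51}{-121 + 51} + 49415\right) = 10003 \left(\frac{51}{-70} + 49415\right) = 10003 \left(51 \left(- \frac{1}{70}\right) + 49415\right) = 10003 \left(- \frac{51}{70} + 49415\right) = 10003 \cdot \frac{3458999}{70} = \frac{4942909571}{10}$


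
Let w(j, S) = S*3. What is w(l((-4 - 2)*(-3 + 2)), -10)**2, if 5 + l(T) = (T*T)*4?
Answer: 900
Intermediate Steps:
l(T) = -5 + 4*T**2 (l(T) = -5 + (T*T)*4 = -5 + T**2*4 = -5 + 4*T**2)
w(j, S) = 3*S
w(l((-4 - 2)*(-3 + 2)), -10)**2 = (3*(-10))**2 = (-30)**2 = 900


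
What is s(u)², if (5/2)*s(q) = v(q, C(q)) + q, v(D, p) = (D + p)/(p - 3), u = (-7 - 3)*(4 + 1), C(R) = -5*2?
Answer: 55696/169 ≈ 329.56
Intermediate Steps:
C(R) = -10
u = -50 (u = -10*5 = -50)
v(D, p) = (D + p)/(-3 + p)
s(q) = 4/13 + 24*q/65 (s(q) = 2*((q - 10)/(-3 - 10) + q)/5 = 2*((-10 + q)/(-13) + q)/5 = 2*(-(-10 + q)/13 + q)/5 = 2*((10/13 - q/13) + q)/5 = 2*(10/13 + 12*q/13)/5 = 4/13 + 24*q/65)
s(u)² = (4/13 + (24/65)*(-50))² = (4/13 - 240/13)² = (-236/13)² = 55696/169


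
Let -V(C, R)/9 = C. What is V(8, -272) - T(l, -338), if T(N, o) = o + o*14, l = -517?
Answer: 4998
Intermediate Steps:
V(C, R) = -9*C
T(N, o) = 15*o (T(N, o) = o + 14*o = 15*o)
V(8, -272) - T(l, -338) = -9*8 - 15*(-338) = -72 - 1*(-5070) = -72 + 5070 = 4998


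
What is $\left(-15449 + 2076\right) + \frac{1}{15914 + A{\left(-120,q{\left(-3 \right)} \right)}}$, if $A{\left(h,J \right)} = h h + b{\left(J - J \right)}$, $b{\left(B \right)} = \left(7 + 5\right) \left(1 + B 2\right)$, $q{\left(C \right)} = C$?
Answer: $- \frac{405549597}{30326} \approx -13373.0$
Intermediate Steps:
$b{\left(B \right)} = 12 + 24 B$ ($b{\left(B \right)} = 12 \left(1 + 2 B\right) = 12 + 24 B$)
$A{\left(h,J \right)} = 12 + h^{2}$ ($A{\left(h,J \right)} = h h + \left(12 + 24 \left(J - J\right)\right) = h^{2} + \left(12 + 24 \cdot 0\right) = h^{2} + \left(12 + 0\right) = h^{2} + 12 = 12 + h^{2}$)
$\left(-15449 + 2076\right) + \frac{1}{15914 + A{\left(-120,q{\left(-3 \right)} \right)}} = \left(-15449 + 2076\right) + \frac{1}{15914 + \left(12 + \left(-120\right)^{2}\right)} = -13373 + \frac{1}{15914 + \left(12 + 14400\right)} = -13373 + \frac{1}{15914 + 14412} = -13373 + \frac{1}{30326} = - \frac{405549597}{30326}$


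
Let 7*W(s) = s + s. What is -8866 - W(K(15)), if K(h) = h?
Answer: -62092/7 ≈ -8870.3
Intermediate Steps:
W(s) = 2*s/7 (W(s) = (s + s)/7 = (2*s)/7 = 2*s/7)
-8866 - W(K(15)) = -8866 - 2*15/7 = -8866 - 1*30/7 = -8866 - 30/7 = -62092/7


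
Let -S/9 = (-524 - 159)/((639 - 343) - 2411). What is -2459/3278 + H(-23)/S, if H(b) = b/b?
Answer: -2449827/2238874 ≈ -1.0942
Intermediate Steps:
S = -683/235 (S = -9*(-524 - 159)/((639 - 343) - 2411) = -(-6147)/(296 - 2411) = -(-6147)/(-2115) = -(-6147)*(-1)/2115 = -9*683/2115 = -683/235 ≈ -2.9064)
H(b) = 1
-2459/3278 + H(-23)/S = -2459/3278 + 1/(-683/235) = -2459*1/3278 + 1*(-235/683) = -2459/3278 - 235/683 = -2449827/2238874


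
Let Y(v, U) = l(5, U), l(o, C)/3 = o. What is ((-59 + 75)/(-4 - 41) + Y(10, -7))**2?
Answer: 434281/2025 ≈ 214.46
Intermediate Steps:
l(o, C) = 3*o
Y(v, U) = 15 (Y(v, U) = 3*5 = 15)
((-59 + 75)/(-4 - 41) + Y(10, -7))**2 = ((-59 + 75)/(-4 - 41) + 15)**2 = (16/(-45) + 15)**2 = (16*(-1/45) + 15)**2 = (-16/45 + 15)**2 = (659/45)**2 = 434281/2025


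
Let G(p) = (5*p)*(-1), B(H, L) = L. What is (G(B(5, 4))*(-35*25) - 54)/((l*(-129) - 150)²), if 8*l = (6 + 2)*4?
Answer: 8723/221778 ≈ 0.039332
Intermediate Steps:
l = 4 (l = ((6 + 2)*4)/8 = (8*4)/8 = (⅛)*32 = 4)
G(p) = -5*p
(G(B(5, 4))*(-35*25) - 54)/((l*(-129) - 150)²) = ((-5*4)*(-35*25) - 54)/((4*(-129) - 150)²) = (-20*(-875) - 54)/((-516 - 150)²) = (17500 - 54)/((-666)²) = 17446/443556 = 17446*(1/443556) = 8723/221778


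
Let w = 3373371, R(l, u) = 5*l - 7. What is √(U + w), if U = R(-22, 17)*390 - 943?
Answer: √3326798 ≈ 1824.0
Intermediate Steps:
R(l, u) = -7 + 5*l
U = -46573 (U = (-7 + 5*(-22))*390 - 943 = (-7 - 110)*390 - 943 = -117*390 - 943 = -45630 - 943 = -46573)
√(U + w) = √(-46573 + 3373371) = √3326798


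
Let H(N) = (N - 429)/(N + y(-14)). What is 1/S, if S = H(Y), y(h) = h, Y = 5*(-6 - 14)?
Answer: 114/529 ≈ 0.21550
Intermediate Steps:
Y = -100 (Y = 5*(-20) = -100)
H(N) = (-429 + N)/(-14 + N) (H(N) = (N - 429)/(N - 14) = (-429 + N)/(-14 + N))
S = 529/114 (S = (-429 - 100)/(-14 - 100) = -529/(-114) = -1/114*(-529) = 529/114 ≈ 4.6404)
1/S = 1/(529/114) = 114/529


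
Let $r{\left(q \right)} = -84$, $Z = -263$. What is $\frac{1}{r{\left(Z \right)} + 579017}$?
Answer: $\frac{1}{578933} \approx 1.7273 \cdot 10^{-6}$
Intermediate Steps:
$\frac{1}{r{\left(Z \right)} + 579017} = \frac{1}{-84 + 579017} = \frac{1}{578933}$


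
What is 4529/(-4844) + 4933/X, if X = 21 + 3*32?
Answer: 3337937/80964 ≈ 41.227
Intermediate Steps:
X = 117 (X = 21 + 96 = 117)
4529/(-4844) + 4933/X = 4529/(-4844) + 4933/117 = 4529*(-1/4844) + 4933*(1/117) = -647/692 + 4933/117 = 3337937/80964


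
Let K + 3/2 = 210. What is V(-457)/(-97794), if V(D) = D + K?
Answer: 497/195588 ≈ 0.0025411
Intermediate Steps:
K = 417/2 (K = -3/2 + 210 = 417/2 ≈ 208.50)
V(D) = 417/2 + D (V(D) = D + 417/2 = 417/2 + D)
V(-457)/(-97794) = (417/2 - 457)/(-97794) = -497/2*(-1/97794) = 497/195588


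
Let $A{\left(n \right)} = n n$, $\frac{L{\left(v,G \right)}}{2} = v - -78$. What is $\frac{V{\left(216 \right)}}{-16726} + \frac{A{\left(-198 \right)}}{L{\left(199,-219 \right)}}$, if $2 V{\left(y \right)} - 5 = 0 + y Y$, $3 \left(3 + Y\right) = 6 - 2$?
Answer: $\frac{655824439}{9266204} \approx 70.776$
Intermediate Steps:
$L{\left(v,G \right)} = 156 + 2 v$ ($L{\left(v,G \right)} = 2 \left(v - -78\right) = 2 \left(v + 78\right) = 2 \left(78 + v\right) = 156 + 2 v$)
$Y = - \frac{5}{3}$ ($Y = -3 + \frac{6 - 2}{3} = -3 + \frac{1}{3} \cdot 4 = -3 + \frac{4}{3} = - \frac{5}{3} \approx -1.6667$)
$A{\left(n \right)} = n^{2}$
$V{\left(y \right)} = \frac{5}{2} - \frac{5 y}{6}$ ($V{\left(y \right)} = \frac{5}{2} + \frac{0 + y \left(- \frac{5}{3}\right)}{2} = \frac{5}{2} + \frac{0 - \frac{5 y}{3}}{2} = \frac{5}{2} + \frac{\left(- \frac{5}{3}\right) y}{2} = \frac{5}{2} - \frac{5 y}{6}$)
$\frac{V{\left(216 \right)}}{-16726} + \frac{A{\left(-198 \right)}}{L{\left(199,-219 \right)}} = \frac{\frac{5}{2} - 180}{-16726} + \frac{\left(-198\right)^{2}}{156 + 2 \cdot 199} = \left(\frac{5}{2} - 180\right) \left(- \frac{1}{16726}\right) + \frac{39204}{156 + 398} = \left(- \frac{355}{2}\right) \left(- \frac{1}{16726}\right) + \frac{39204}{554} = \frac{355}{33452} + 39204 \cdot \frac{1}{554} = \frac{355}{33452} + \frac{19602}{277} = \frac{655824439}{9266204}$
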